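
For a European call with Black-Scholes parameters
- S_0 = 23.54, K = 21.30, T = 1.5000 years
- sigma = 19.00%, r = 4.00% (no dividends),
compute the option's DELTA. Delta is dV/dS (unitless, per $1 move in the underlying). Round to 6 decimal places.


Answer: Delta = 0.789273

Derivation:
d1 = 0.8039011720; d2 = 0.5711996464
phi(d1) = 0.2887866553; exp(-qT) = 1.0000000000; exp(-rT) = 0.9417645336
N(d1) = 0.7892729734
Delta = exp(-qT) * N(d1) = 1.0000000000 * 0.7892729734 = 0.789273


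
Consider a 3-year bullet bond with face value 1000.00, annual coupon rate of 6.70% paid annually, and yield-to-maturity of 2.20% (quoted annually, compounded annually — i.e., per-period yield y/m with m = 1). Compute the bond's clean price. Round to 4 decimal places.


Coupon per period c = face * coupon_rate / m = 67.000000
Periods per year m = 1; per-period yield y/m = 0.022000
Number of cashflows N = 3
Cashflows (t years, CF_t, discount factor 1/(1+y/m)^(m*t), PV):
  t = 1.0000: CF_t = 67.000000, DF = 0.978474, PV = 65.557730
  t = 2.0000: CF_t = 67.000000, DF = 0.957411, PV = 64.146507
  t = 3.0000: CF_t = 1067.000000, DF = 0.936801, PV = 999.566591
Price P = sum_t PV_t = 1129.270828

Answer: Price = 1129.2708


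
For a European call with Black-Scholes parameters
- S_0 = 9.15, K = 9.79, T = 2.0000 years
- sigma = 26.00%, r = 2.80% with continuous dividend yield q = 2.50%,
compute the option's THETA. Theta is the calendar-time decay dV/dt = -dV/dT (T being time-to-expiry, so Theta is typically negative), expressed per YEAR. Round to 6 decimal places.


d1 = 0.0162972414; d2 = -0.3513982848
phi(d1) = 0.3988893044; exp(-qT) = 0.9512294245; exp(-rT) = 0.9455391359
Theta = -S*exp(-qT)*phi(d1)*sigma/(2*sqrt(T)) - r*K*exp(-rT)*N(d2) + q*S*exp(-qT)*N(d1)
N(d1) = 0.5065013708; N(d2) = 0.3626447845; sqrt(T) = 1.4142135624
Term 1 = -9.1500 * 0.9512294245 * 0.3988893044 * 0.2600 / (2 * 1.4142135624) = -0.3191443174
Term 2 = -0.0280 * 9.7900 * 0.9455391359 * 0.3626447845 = -0.0939943325
Term 3 = 0.0250 * 9.1500 * 0.9512294245 * 0.5065013708 = 0.1102115230
Theta = -0.3191443174 + (-0.0939943325) + (0.1102115230) = -0.302927

Answer: Theta = -0.302927


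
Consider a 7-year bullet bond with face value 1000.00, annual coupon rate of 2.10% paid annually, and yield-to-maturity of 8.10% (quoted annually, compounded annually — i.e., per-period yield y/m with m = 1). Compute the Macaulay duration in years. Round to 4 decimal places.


Coupon per period c = face * coupon_rate / m = 21.000000
Periods per year m = 1; per-period yield y/m = 0.081000
Number of cashflows N = 7
Cashflows (t years, CF_t, discount factor 1/(1+y/m)^(m*t), PV):
  t = 1.0000: CF_t = 21.000000, DF = 0.925069, PV = 19.426457
  t = 2.0000: CF_t = 21.000000, DF = 0.855753, PV = 17.970821
  t = 3.0000: CF_t = 21.000000, DF = 0.791631, PV = 16.624256
  t = 4.0000: CF_t = 21.000000, DF = 0.732314, PV = 15.378590
  t = 5.0000: CF_t = 21.000000, DF = 0.677441, PV = 14.226263
  t = 6.0000: CF_t = 21.000000, DF = 0.626680, PV = 13.160280
  t = 7.0000: CF_t = 1021.000000, DF = 0.579722, PV = 591.896653
Price P = sum_t PV_t = 688.683319
Macaulay numerator sum_t t * PV_t:
  t * PV_t at t = 1.0000: 19.426457
  t * PV_t at t = 2.0000: 35.941641
  t * PV_t at t = 3.0000: 49.872767
  t * PV_t at t = 4.0000: 61.514360
  t * PV_t at t = 5.0000: 71.131314
  t * PV_t at t = 6.0000: 78.961680
  t * PV_t at t = 7.0000: 4143.276573
Macaulay duration D = (sum_t t * PV_t) / P = 4460.124793 / 688.683319 = 6.476307

Answer: Macaulay duration = 6.4763 years


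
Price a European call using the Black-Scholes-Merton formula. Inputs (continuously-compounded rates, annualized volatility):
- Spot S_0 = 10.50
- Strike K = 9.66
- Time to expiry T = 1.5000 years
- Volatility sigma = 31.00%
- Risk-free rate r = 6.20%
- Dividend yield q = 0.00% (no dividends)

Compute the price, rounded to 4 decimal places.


d1 = (ln(S/K) + (r - q + 0.5*sigma^2) * T) / (sigma * sqrt(T)) = 0.65439991
d2 = d1 - sigma * sqrt(T) = 0.27472900
exp(-rT) = 0.91119350; exp(-qT) = 1.00000000
C = S_0 * exp(-qT) * N(d1) - K * exp(-rT) * N(d2)
N(d1) = 0.74357290; N(d2) = 0.60823777
C = 10.5000 * 1.00000000 * 0.74357290 - 9.6600 * 0.91119350 * 0.60823777 = 2.4537

Answer: Price = 2.4537


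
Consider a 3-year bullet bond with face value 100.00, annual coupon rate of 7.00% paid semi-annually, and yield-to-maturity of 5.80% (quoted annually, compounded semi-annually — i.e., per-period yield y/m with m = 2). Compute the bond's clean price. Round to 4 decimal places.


Answer: Price = 103.2611

Derivation:
Coupon per period c = face * coupon_rate / m = 3.500000
Periods per year m = 2; per-period yield y/m = 0.029000
Number of cashflows N = 6
Cashflows (t years, CF_t, discount factor 1/(1+y/m)^(m*t), PV):
  t = 0.5000: CF_t = 3.500000, DF = 0.971817, PV = 3.401361
  t = 1.0000: CF_t = 3.500000, DF = 0.944429, PV = 3.305501
  t = 1.5000: CF_t = 3.500000, DF = 0.917812, PV = 3.212343
  t = 2.0000: CF_t = 3.500000, DF = 0.891946, PV = 3.121811
  t = 2.5000: CF_t = 3.500000, DF = 0.866808, PV = 3.033830
  t = 3.0000: CF_t = 103.500000, DF = 0.842379, PV = 87.186271
Price P = sum_t PV_t = 103.261115


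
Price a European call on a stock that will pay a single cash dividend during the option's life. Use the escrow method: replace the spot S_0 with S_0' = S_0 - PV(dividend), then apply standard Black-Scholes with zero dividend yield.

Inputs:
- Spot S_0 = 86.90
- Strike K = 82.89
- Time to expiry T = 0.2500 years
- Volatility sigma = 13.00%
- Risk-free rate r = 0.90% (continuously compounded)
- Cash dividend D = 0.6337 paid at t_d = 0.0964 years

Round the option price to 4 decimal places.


Answer: Price = 4.4174

Derivation:
PV(D) = D * exp(-r * t_d) = 0.6337 * 0.99913278 = 0.63315044
S_0' = S_0 - PV(D) = 86.9000 - 0.63315044 = 86.26684956
d1 = (ln(S_0'/K) + (r + sigma^2/2)*T) / (sigma*sqrt(T)) = 0.68143795
d2 = d1 - sigma*sqrt(T) = 0.61643795
exp(-rT) = 0.99775253
N(d1) = 0.75220279; N(d2) = 0.73119724
C = S_0' * N(d1) - K * exp(-rT) * N(d2) = 86.26684956 * 0.75220279 - 82.8900 * 0.99775253 * 0.73119724 = 4.4174


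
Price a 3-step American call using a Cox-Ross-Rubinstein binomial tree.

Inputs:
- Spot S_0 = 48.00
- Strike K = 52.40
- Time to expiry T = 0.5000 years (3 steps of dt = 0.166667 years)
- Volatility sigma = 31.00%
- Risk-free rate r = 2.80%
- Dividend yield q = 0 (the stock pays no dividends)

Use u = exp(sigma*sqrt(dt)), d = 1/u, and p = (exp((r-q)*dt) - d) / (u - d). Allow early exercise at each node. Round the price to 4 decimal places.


Answer: Price = V(0,0) = 2.7684

Derivation:
dt = T/N = 0.166667
u = exp(sigma*sqrt(dt)) = 1.134914; d = 1/u = 0.881124
p = (exp((r-q)*dt) - d) / (u - d) = 0.486834
Discount per step: exp(-r*dt) = 0.995344
Stock lattice S(k, i) with i counting down-moves:
  k=0: S(0,0) = 48.0000
  k=1: S(1,0) = 54.4759; S(1,1) = 42.2939
  k=2: S(2,0) = 61.8254; S(2,1) = 48.0000; S(2,2) = 37.2662
  k=3: S(3,0) = 70.1666; S(3,1) = 54.4759; S(3,2) = 42.2939; S(3,3) = 32.8362
Terminal payoffs V(N, i) = max(S_T - K, 0):
  V(3,0) = 17.766565; V(3,1) = 2.075877; V(3,2) = 0.000000; V(3,3) = 0.000000
Backward induction: V(k, i) = exp(-r*dt) * [p * V(k+1, i) + (1-p) * V(k+1, i+1)]; then take max(V_cont, immediate exercise) for American.
  V(2,0) = exp(-r*dt) * [p*17.766565 + (1-p)*2.075877] = 9.669405; exercise = 9.425441; V(2,0) = max -> 9.669405
  V(2,1) = exp(-r*dt) * [p*2.075877 + (1-p)*0.000000] = 1.005902; exercise = 0.000000; V(2,1) = max -> 1.005902
  V(2,2) = exp(-r*dt) * [p*0.000000 + (1-p)*0.000000] = 0.000000; exercise = 0.000000; V(2,2) = max -> 0.000000
  V(1,0) = exp(-r*dt) * [p*9.669405 + (1-p)*1.005902] = 5.199268; exercise = 2.075877; V(1,0) = max -> 5.199268
  V(1,1) = exp(-r*dt) * [p*1.005902 + (1-p)*0.000000] = 0.487427; exercise = 0.000000; V(1,1) = max -> 0.487427
  V(0,0) = exp(-r*dt) * [p*5.199268 + (1-p)*0.487427] = 2.768361; exercise = 0.000000; V(0,0) = max -> 2.768361


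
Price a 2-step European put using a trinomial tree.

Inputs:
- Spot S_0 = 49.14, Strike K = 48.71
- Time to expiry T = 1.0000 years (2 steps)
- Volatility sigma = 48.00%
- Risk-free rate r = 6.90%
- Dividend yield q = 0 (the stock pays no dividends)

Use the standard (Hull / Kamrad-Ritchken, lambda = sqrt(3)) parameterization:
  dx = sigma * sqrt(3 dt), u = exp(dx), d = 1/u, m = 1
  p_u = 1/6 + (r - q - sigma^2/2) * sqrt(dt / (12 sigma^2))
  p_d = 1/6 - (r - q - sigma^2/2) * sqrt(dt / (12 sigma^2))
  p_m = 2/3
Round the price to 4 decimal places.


dt = T/N = 0.500000; dx = sigma*sqrt(3*dt) = 0.587878
u = exp(dx) = 1.800164; d = 1/u = 0.555505
p_u = 0.147020, p_m = 0.666667, p_d = 0.186314
Discount per step: exp(-r*dt) = 0.966088
Stock lattice S(k, j) with j the centered position index:
  k=0: S(0,+0) = 49.1400
  k=1: S(1,-1) = 27.2975; S(1,+0) = 49.1400; S(1,+1) = 88.4600
  k=2: S(2,-2) = 15.1639; S(2,-1) = 27.2975; S(2,+0) = 49.1400; S(2,+1) = 88.4600; S(2,+2) = 159.2425
Terminal payoffs V(N, j) = max(K - S_T, 0):
  V(2,-2) = 33.546090; V(2,-1) = 21.412481; V(2,+0) = 0.000000; V(2,+1) = 0.000000; V(2,+2) = 0.000000
Backward induction: V(k, j) = exp(-r*dt) * [p_u * V(k+1, j+1) + p_m * V(k+1, j) + p_d * V(k+1, j-1)]
  V(1,-1) = exp(-r*dt) * [p_u*0.000000 + p_m*21.412481 + p_d*33.546090] = 19.829041
  V(1,+0) = exp(-r*dt) * [p_u*0.000000 + p_m*0.000000 + p_d*21.412481] = 3.854148
  V(1,+1) = exp(-r*dt) * [p_u*0.000000 + p_m*0.000000 + p_d*0.000000] = 0.000000
  V(0,+0) = exp(-r*dt) * [p_u*0.000000 + p_m*3.854148 + p_d*19.829041] = 6.051435

Answer: Price = V(0,0) = 6.0514


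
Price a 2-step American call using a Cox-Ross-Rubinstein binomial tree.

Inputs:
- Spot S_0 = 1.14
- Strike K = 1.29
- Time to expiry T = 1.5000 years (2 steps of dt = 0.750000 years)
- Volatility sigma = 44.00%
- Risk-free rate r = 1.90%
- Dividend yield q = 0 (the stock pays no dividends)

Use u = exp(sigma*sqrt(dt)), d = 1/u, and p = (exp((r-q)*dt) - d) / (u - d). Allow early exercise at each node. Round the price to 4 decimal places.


Answer: Price = V(0,0) = 0.2017

Derivation:
dt = T/N = 0.750000
u = exp(sigma*sqrt(dt)) = 1.463823; d = 1/u = 0.683143
p = (exp((r-q)*dt) - d) / (u - d) = 0.424257
Discount per step: exp(-r*dt) = 0.985851
Stock lattice S(k, i) with i counting down-moves:
  k=0: S(0,0) = 1.1400
  k=1: S(1,0) = 1.6688; S(1,1) = 0.7788
  k=2: S(2,0) = 2.4428; S(2,1) = 1.1400; S(2,2) = 0.5320
Terminal payoffs V(N, i) = max(S_T - K, 0):
  V(2,0) = 1.152765; V(2,1) = 0.000000; V(2,2) = 0.000000
Backward induction: V(k, i) = exp(-r*dt) * [p * V(k+1, i) + (1-p) * V(k+1, i+1)]; then take max(V_cont, immediate exercise) for American.
  V(1,0) = exp(-r*dt) * [p*1.152765 + (1-p)*0.000000] = 0.482149; exercise = 0.378758; V(1,0) = max -> 0.482149
  V(1,1) = exp(-r*dt) * [p*0.000000 + (1-p)*0.000000] = 0.000000; exercise = 0.000000; V(1,1) = max -> 0.000000
  V(0,0) = exp(-r*dt) * [p*0.482149 + (1-p)*0.000000] = 0.201661; exercise = 0.000000; V(0,0) = max -> 0.201661


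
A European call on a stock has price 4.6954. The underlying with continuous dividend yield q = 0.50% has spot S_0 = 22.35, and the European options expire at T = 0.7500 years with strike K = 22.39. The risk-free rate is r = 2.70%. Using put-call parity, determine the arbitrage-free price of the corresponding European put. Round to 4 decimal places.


Put-call parity: C - P = S_0 * exp(-qT) - K * exp(-rT).
S_0 * exp(-qT) = 22.3500 * 0.99625702 = 22.26634445
K * exp(-rT) = 22.3900 * 0.97995365 = 21.94116232
P = C - S*exp(-qT) + K*exp(-rT)
P = 4.6954 - 22.26634445 + 21.94116232 = 4.3702

Answer: Put price = 4.3702


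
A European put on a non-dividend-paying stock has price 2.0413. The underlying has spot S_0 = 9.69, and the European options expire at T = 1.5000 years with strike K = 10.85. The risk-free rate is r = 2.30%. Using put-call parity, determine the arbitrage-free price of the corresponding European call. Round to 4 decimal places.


Answer: Call price = 1.2492

Derivation:
Put-call parity: C - P = S_0 * exp(-qT) - K * exp(-rT).
S_0 * exp(-qT) = 9.6900 * 1.00000000 = 9.69000000
K * exp(-rT) = 10.8500 * 0.96608834 = 10.48205849
C = P + S*exp(-qT) - K*exp(-rT)
C = 2.0413 + 9.69000000 - 10.48205849 = 1.2492


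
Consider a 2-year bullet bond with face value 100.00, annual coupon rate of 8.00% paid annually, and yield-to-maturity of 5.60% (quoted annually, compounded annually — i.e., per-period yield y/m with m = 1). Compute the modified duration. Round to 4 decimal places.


Answer: Modified duration = 1.8252

Derivation:
Coupon per period c = face * coupon_rate / m = 8.000000
Periods per year m = 1; per-period yield y/m = 0.056000
Number of cashflows N = 2
Cashflows (t years, CF_t, discount factor 1/(1+y/m)^(m*t), PV):
  t = 1.0000: CF_t = 8.000000, DF = 0.946970, PV = 7.575758
  t = 2.0000: CF_t = 108.000000, DF = 0.896752, PV = 96.849174
Price P = sum_t PV_t = 104.424931
First compute Macaulay numerator sum_t t * PV_t:
  t * PV_t at t = 1.0000: 7.575758
  t * PV_t at t = 2.0000: 193.698347
Macaulay duration D = 201.274105 / 104.424931 = 1.927453
Modified duration = D / (1 + y/m) = 1.927453 / (1 + 0.056000) = 1.825239


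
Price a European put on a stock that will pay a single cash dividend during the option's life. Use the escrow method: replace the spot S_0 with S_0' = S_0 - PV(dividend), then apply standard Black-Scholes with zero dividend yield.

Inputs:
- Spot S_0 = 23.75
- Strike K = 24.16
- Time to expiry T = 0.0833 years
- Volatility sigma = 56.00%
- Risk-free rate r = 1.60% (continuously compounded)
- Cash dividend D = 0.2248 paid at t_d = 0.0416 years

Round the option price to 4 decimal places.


Answer: Price = 1.8546

Derivation:
PV(D) = D * exp(-r * t_d) = 0.2248 * 0.99933462 = 0.22465042
S_0' = S_0 - PV(D) = 23.7500 - 0.22465042 = 23.52534958
d1 = (ln(S_0'/K) + (r + sigma^2/2)*T) / (sigma*sqrt(T)) = -0.07564134
d2 = d1 - sigma*sqrt(T) = -0.23726708
exp(-rT) = 0.99866809
N(-d1) = 0.53014778; N(-d2) = 0.59377520
P = K * exp(-rT) * N(-d2) - S_0' * N(-d1) = 24.1600 * 0.99866809 * 0.59377520 - 23.52534958 * 0.53014778 = 1.8546


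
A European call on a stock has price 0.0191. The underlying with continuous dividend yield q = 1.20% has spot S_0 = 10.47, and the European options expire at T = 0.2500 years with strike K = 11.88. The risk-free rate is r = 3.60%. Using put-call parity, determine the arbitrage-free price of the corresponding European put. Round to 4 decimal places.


Answer: Put price = 1.3540

Derivation:
Put-call parity: C - P = S_0 * exp(-qT) - K * exp(-rT).
S_0 * exp(-qT) = 10.4700 * 0.99700450 = 10.43863707
K * exp(-rT) = 11.8800 * 0.99104038 = 11.77355970
P = C - S*exp(-qT) + K*exp(-rT)
P = 0.0191 - 10.43863707 + 11.77355970 = 1.3540


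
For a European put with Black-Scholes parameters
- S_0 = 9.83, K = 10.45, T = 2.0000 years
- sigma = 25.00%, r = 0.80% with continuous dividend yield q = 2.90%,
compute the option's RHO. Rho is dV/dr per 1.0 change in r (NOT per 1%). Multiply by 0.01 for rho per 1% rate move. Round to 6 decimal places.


d1 = -0.1150124573; d2 = -0.4685658479
phi(d1) = 0.3963124095; exp(-qT) = 0.9436499474; exp(-rT) = 0.9841273201
N(-d2) = 0.6803100033
Rho = -K*T*exp(-rT)*N(-d2) = -10.4500 * 2.0000 * 0.9841273201 * 0.6803100033 = -13.992794

Answer: Rho = -13.992794


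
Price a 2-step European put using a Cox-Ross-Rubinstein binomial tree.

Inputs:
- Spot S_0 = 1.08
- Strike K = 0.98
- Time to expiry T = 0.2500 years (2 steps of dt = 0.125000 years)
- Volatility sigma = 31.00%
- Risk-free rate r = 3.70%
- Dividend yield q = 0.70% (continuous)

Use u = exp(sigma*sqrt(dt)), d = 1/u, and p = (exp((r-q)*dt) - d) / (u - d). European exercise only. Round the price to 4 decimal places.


dt = T/N = 0.125000
u = exp(sigma*sqrt(dt)) = 1.115833; d = 1/u = 0.896191
p = (exp((r-q)*dt) - d) / (u - d) = 0.489732
Discount per step: exp(-r*dt) = 0.995386
Stock lattice S(k, i) with i counting down-moves:
  k=0: S(0,0) = 1.0800
  k=1: S(1,0) = 1.2051; S(1,1) = 0.9679
  k=2: S(2,0) = 1.3447; S(2,1) = 1.0800; S(2,2) = 0.8674
Terminal payoffs V(N, i) = max(K - S_T, 0):
  V(2,0) = 0.000000; V(2,1) = 0.000000; V(2,2) = 0.112589
Backward induction: V(k, i) = exp(-r*dt) * [p * V(k+1, i) + (1-p) * V(k+1, i+1)].
  V(1,0) = exp(-r*dt) * [p*0.000000 + (1-p)*0.000000] = 0.000000
  V(1,1) = exp(-r*dt) * [p*0.000000 + (1-p)*0.112589] = 0.057185
  V(0,0) = exp(-r*dt) * [p*0.000000 + (1-p)*0.057185] = 0.029045

Answer: Price = V(0,0) = 0.0290


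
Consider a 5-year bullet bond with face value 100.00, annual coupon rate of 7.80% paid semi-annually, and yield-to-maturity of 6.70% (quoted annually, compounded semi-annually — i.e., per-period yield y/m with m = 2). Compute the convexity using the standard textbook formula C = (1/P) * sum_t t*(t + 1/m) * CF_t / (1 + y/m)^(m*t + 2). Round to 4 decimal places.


Answer: Convexity = 20.6840

Derivation:
Coupon per period c = face * coupon_rate / m = 3.900000
Periods per year m = 2; per-period yield y/m = 0.033500
Number of cashflows N = 10
Cashflows (t years, CF_t, discount factor 1/(1+y/m)^(m*t), PV):
  t = 0.5000: CF_t = 3.900000, DF = 0.967586, PV = 3.773585
  t = 1.0000: CF_t = 3.900000, DF = 0.936222, PV = 3.651267
  t = 1.5000: CF_t = 3.900000, DF = 0.905876, PV = 3.532915
  t = 2.0000: CF_t = 3.900000, DF = 0.876512, PV = 3.418398
  t = 2.5000: CF_t = 3.900000, DF = 0.848101, PV = 3.307594
  t = 3.0000: CF_t = 3.900000, DF = 0.820611, PV = 3.200381
  t = 3.5000: CF_t = 3.900000, DF = 0.794011, PV = 3.096644
  t = 4.0000: CF_t = 3.900000, DF = 0.768274, PV = 2.996269
  t = 4.5000: CF_t = 3.900000, DF = 0.743371, PV = 2.899147
  t = 5.0000: CF_t = 103.900000, DF = 0.719275, PV = 74.732711
Price P = sum_t PV_t = 104.608912
Convexity numerator sum_t t*(t + 1/m) * CF_t / (1+y/m)^(m*t + 2):
  t = 0.5000: term = 1.766457
  t = 1.0000: term = 5.127598
  t = 1.5000: term = 9.922782
  t = 2.0000: term = 16.001906
  t = 2.5000: term = 23.224828
  t = 3.0000: term = 31.460821
  t = 3.5000: term = 40.588062
  t = 4.0000: term = 50.493131
  t = 4.5000: term = 61.070550
  t = 5.0000: term = 1924.077096
Convexity = (1/P) * sum = 2163.733232 / 104.608912 = 20.684024


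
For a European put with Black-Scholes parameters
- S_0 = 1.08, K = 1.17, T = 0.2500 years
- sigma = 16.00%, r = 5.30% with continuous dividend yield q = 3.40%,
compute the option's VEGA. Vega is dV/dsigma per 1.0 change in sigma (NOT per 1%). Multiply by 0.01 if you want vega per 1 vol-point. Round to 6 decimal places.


Answer: Vega = 0.142321

Derivation:
d1 = -0.9011588459; d2 = -0.9811588459
phi(d1) = 0.2658076995; exp(-qT) = 0.9915360229; exp(-rT) = 0.9868373948
Vega = S * exp(-qT) * phi(d1) * sqrt(T) = 1.0800 * 0.9915360229 * 0.2658076995 * 0.5000000000 = 0.142321


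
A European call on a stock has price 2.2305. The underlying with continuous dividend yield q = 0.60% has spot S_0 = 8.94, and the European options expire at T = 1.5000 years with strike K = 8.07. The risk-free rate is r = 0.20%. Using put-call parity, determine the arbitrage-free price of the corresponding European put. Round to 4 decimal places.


Put-call parity: C - P = S_0 * exp(-qT) - K * exp(-rT).
S_0 * exp(-qT) = 8.9400 * 0.99104038 = 8.85990099
K * exp(-rT) = 8.0700 * 0.99700450 = 8.04582628
P = C - S*exp(-qT) + K*exp(-rT)
P = 2.2305 - 8.85990099 + 8.04582628 = 1.4164

Answer: Put price = 1.4164


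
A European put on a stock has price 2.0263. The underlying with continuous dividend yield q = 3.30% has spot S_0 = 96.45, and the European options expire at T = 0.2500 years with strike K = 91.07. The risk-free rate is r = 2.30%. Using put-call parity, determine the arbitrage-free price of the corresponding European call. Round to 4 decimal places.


Put-call parity: C - P = S_0 * exp(-qT) - K * exp(-rT).
S_0 * exp(-qT) = 96.4500 * 0.99178394 = 95.65756081
K * exp(-rT) = 91.0700 * 0.99426650 = 90.54785012
C = P + S*exp(-qT) - K*exp(-rT)
C = 2.0263 + 95.65756081 - 90.54785012 = 7.1360

Answer: Call price = 7.1360


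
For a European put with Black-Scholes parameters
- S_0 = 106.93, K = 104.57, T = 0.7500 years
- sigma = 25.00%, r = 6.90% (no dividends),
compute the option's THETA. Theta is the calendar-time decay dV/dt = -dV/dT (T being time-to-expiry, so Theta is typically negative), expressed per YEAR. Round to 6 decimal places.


d1 = 0.4503572793; d2 = 0.2338509283
phi(d1) = 0.3604689801; exp(-qT) = 1.0000000000; exp(-rT) = 0.9495662287
Theta = -S*exp(-qT)*phi(d1)*sigma/(2*sqrt(T)) + r*K*exp(-rT)*N(-d2) - q*S*exp(-qT)*N(-d1)
N(-d1) = 0.3262264218; N(-d2) = 0.4075503552; sqrt(T) = 0.8660254038
Term 1 = -106.9300 * 1.0000000000 * 0.3604689801 * 0.2500 / (2 * 0.8660254038) = -5.5634840319
Term 2 = 0.0690 * 104.5700 * 0.9495662287 * 0.4075503552 = 2.7923042368
Term 3 = 0 (no dividend yield, q = 0)
Theta = -5.5634840319 + (2.7923042368) + (0.0000000000) = -2.771180

Answer: Theta = -2.771180


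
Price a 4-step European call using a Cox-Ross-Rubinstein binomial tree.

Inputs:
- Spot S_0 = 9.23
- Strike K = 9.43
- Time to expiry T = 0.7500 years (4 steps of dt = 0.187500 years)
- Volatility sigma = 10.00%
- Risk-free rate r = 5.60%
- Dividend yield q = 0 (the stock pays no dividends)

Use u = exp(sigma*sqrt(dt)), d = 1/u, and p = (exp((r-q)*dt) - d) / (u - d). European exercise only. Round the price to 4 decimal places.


Answer: Price = V(0,0) = 0.4227

Derivation:
dt = T/N = 0.187500
u = exp(sigma*sqrt(dt)) = 1.044252; d = 1/u = 0.957623
p = (exp((r-q)*dt) - d) / (u - d) = 0.611021
Discount per step: exp(-r*dt) = 0.989555
Stock lattice S(k, i) with i counting down-moves:
  k=0: S(0,0) = 9.2300
  k=1: S(1,0) = 9.6385; S(1,1) = 8.8389
  k=2: S(2,0) = 10.0650; S(2,1) = 9.2300; S(2,2) = 8.4643
  k=3: S(3,0) = 10.5104; S(3,1) = 9.6385; S(3,2) = 8.8389; S(3,3) = 8.1056
  k=4: S(4,0) = 10.9755; S(4,1) = 10.0650; S(4,2) = 9.2300; S(4,3) = 8.4643; S(4,4) = 7.7621
Terminal payoffs V(N, i) = max(S_T - K, 0):
  V(4,0) = 1.545485; V(4,1) = 0.634975; V(4,2) = 0.000000; V(4,3) = 0.000000; V(4,4) = 0.000000
Backward induction: V(k, i) = exp(-r*dt) * [p * V(k+1, i) + (1-p) * V(k+1, i+1)].
  V(3,0) = exp(-r*dt) * [p*1.545485 + (1-p)*0.634975] = 1.178872
  V(3,1) = exp(-r*dt) * [p*0.634975 + (1-p)*0.000000] = 0.383930
  V(3,2) = exp(-r*dt) * [p*0.000000 + (1-p)*0.000000] = 0.000000
  V(3,3) = exp(-r*dt) * [p*0.000000 + (1-p)*0.000000] = 0.000000
  V(2,0) = exp(-r*dt) * [p*1.178872 + (1-p)*0.383930] = 0.860572
  V(2,1) = exp(-r*dt) * [p*0.383930 + (1-p)*0.000000] = 0.232139
  V(2,2) = exp(-r*dt) * [p*0.000000 + (1-p)*0.000000] = 0.000000
  V(1,0) = exp(-r*dt) * [p*0.860572 + (1-p)*0.232139] = 0.609689
  V(1,1) = exp(-r*dt) * [p*0.232139 + (1-p)*0.000000] = 0.140360
  V(0,0) = exp(-r*dt) * [p*0.609689 + (1-p)*0.140360] = 0.422669


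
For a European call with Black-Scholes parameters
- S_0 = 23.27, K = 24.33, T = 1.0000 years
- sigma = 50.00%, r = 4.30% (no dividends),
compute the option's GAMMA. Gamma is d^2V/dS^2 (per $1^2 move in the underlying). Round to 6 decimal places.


Answer: Gamma = 0.033259

Derivation:
d1 = 0.2469096410; d2 = -0.2530903590
phi(d1) = 0.3869651202; exp(-qT) = 1.0000000000; exp(-rT) = 0.9579113901
Gamma = exp(-qT) * phi(d1) / (S * sigma * sqrt(T)) = 1.0000000000 * 0.3869651202 / (23.2700 * 0.5000 * 1.0000000000) = 0.033259


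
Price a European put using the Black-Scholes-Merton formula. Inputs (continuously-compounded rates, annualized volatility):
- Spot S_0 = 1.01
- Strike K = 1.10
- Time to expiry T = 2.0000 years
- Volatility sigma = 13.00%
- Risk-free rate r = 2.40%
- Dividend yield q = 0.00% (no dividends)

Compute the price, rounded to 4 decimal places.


d1 = (ln(S/K) + (r - q + 0.5*sigma^2) * T) / (sigma * sqrt(T)) = -0.11128691
d2 = d1 - sigma * sqrt(T) = -0.29513467
exp(-rT) = 0.95313379; exp(-qT) = 1.00000000
P = K * exp(-rT) * N(-d2) - S_0 * exp(-qT) * N(-d1)
N(-d1) = 0.54430558; N(-d2) = 0.61605450
P = 1.1000 * 0.95313379 * 0.61605450 - 1.0100 * 1.00000000 * 0.54430558 = 0.0962

Answer: Price = 0.0962


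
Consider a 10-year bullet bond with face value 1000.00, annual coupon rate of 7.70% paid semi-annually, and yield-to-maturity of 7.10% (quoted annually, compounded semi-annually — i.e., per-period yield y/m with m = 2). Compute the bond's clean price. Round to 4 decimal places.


Coupon per period c = face * coupon_rate / m = 38.500000
Periods per year m = 2; per-period yield y/m = 0.035500
Number of cashflows N = 20
Cashflows (t years, CF_t, discount factor 1/(1+y/m)^(m*t), PV):
  t = 0.5000: CF_t = 38.500000, DF = 0.965717, PV = 37.180106
  t = 1.0000: CF_t = 38.500000, DF = 0.932609, PV = 35.905462
  t = 1.5000: CF_t = 38.500000, DF = 0.900637, PV = 34.674517
  t = 2.0000: CF_t = 38.500000, DF = 0.869760, PV = 33.485772
  t = 2.5000: CF_t = 38.500000, DF = 0.839942, PV = 32.337781
  t = 3.0000: CF_t = 38.500000, DF = 0.811147, PV = 31.229146
  t = 3.5000: CF_t = 38.500000, DF = 0.783338, PV = 30.158519
  t = 4.0000: CF_t = 38.500000, DF = 0.756483, PV = 29.124596
  t = 4.5000: CF_t = 38.500000, DF = 0.730549, PV = 28.126118
  t = 5.0000: CF_t = 38.500000, DF = 0.705503, PV = 27.161872
  t = 5.5000: CF_t = 38.500000, DF = 0.681316, PV = 26.230683
  t = 6.0000: CF_t = 38.500000, DF = 0.657959, PV = 25.331417
  t = 6.5000: CF_t = 38.500000, DF = 0.635402, PV = 24.462982
  t = 7.0000: CF_t = 38.500000, DF = 0.613619, PV = 23.624318
  t = 7.5000: CF_t = 38.500000, DF = 0.592582, PV = 22.814407
  t = 8.0000: CF_t = 38.500000, DF = 0.572267, PV = 22.032262
  t = 8.5000: CF_t = 38.500000, DF = 0.552648, PV = 21.276930
  t = 9.0000: CF_t = 38.500000, DF = 0.533701, PV = 20.547494
  t = 9.5000: CF_t = 38.500000, DF = 0.515404, PV = 19.843066
  t = 10.0000: CF_t = 1038.500000, DF = 0.497735, PV = 516.897505
Price P = sum_t PV_t = 1042.444953

Answer: Price = 1042.4450


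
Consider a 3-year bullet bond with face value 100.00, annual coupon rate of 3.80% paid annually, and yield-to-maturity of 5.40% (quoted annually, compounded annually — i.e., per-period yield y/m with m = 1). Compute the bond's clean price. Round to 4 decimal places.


Answer: Price = 95.6753

Derivation:
Coupon per period c = face * coupon_rate / m = 3.800000
Periods per year m = 1; per-period yield y/m = 0.054000
Number of cashflows N = 3
Cashflows (t years, CF_t, discount factor 1/(1+y/m)^(m*t), PV):
  t = 1.0000: CF_t = 3.800000, DF = 0.948767, PV = 3.605313
  t = 2.0000: CF_t = 3.800000, DF = 0.900158, PV = 3.420601
  t = 3.0000: CF_t = 103.800000, DF = 0.854040, PV = 88.649343
Price P = sum_t PV_t = 95.675257


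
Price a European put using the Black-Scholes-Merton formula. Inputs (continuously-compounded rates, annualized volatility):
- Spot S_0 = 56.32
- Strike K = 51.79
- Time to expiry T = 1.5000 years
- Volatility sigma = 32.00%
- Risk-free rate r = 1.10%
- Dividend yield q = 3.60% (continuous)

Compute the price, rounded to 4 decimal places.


d1 = (ln(S/K) + (r - q + 0.5*sigma^2) * T) / (sigma * sqrt(T)) = 0.31423032
d2 = d1 - sigma * sqrt(T) = -0.07768804
exp(-rT) = 0.98363538; exp(-qT) = 0.94743211
P = K * exp(-rT) * N(-d2) - S_0 * exp(-qT) * N(-d1)
N(-d1) = 0.37667306; N(-d2) = 0.53096190
P = 51.7900 * 0.98363538 * 0.53096190 - 56.3200 * 0.94743211 * 0.37667306 = 6.9495

Answer: Price = 6.9495


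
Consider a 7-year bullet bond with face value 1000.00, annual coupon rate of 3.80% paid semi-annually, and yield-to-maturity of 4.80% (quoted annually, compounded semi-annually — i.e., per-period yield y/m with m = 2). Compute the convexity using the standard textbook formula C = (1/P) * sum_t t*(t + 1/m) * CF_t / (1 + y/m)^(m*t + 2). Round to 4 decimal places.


Coupon per period c = face * coupon_rate / m = 19.000000
Periods per year m = 2; per-period yield y/m = 0.024000
Number of cashflows N = 14
Cashflows (t years, CF_t, discount factor 1/(1+y/m)^(m*t), PV):
  t = 0.5000: CF_t = 19.000000, DF = 0.976562, PV = 18.554688
  t = 1.0000: CF_t = 19.000000, DF = 0.953674, PV = 18.119812
  t = 1.5000: CF_t = 19.000000, DF = 0.931323, PV = 17.695129
  t = 2.0000: CF_t = 19.000000, DF = 0.909495, PV = 17.280399
  t = 2.5000: CF_t = 19.000000, DF = 0.888178, PV = 16.875390
  t = 3.0000: CF_t = 19.000000, DF = 0.867362, PV = 16.479873
  t = 3.5000: CF_t = 19.000000, DF = 0.847033, PV = 16.093626
  t = 4.0000: CF_t = 19.000000, DF = 0.827181, PV = 15.716432
  t = 4.5000: CF_t = 19.000000, DF = 0.807794, PV = 15.348078
  t = 5.0000: CF_t = 19.000000, DF = 0.788861, PV = 14.988357
  t = 5.5000: CF_t = 19.000000, DF = 0.770372, PV = 14.637068
  t = 6.0000: CF_t = 19.000000, DF = 0.752316, PV = 14.294011
  t = 6.5000: CF_t = 19.000000, DF = 0.734684, PV = 13.958995
  t = 7.0000: CF_t = 1019.000000, DF = 0.717465, PV = 731.096645
Price P = sum_t PV_t = 941.138503
Convexity numerator sum_t t*(t + 1/m) * CF_t / (1+y/m)^(m*t + 2):
  t = 0.5000: term = 8.847564
  t = 1.0000: term = 25.920599
  t = 1.5000: term = 50.626170
  t = 2.0000: term = 82.399365
  t = 2.5000: term = 120.702195
  t = 3.0000: term = 165.022532
  t = 3.5000: term = 214.873089
  t = 4.0000: term = 269.790430
  t = 4.5000: term = 329.334020
  t = 5.0000: term = 393.085311
  t = 5.5000: term = 460.646849
  t = 6.0000: term = 531.641427
  t = 6.5000: term = 605.711261
  t = 7.0000: term = 36604.474900
Convexity = (1/P) * sum = 39863.075712 / 941.138503 = 42.356227

Answer: Convexity = 42.3562


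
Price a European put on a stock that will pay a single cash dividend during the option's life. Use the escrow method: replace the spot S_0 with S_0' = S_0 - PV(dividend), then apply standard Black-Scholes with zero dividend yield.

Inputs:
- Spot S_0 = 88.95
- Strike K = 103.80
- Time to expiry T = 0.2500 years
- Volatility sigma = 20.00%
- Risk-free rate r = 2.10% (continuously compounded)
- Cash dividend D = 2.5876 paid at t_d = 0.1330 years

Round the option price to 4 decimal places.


PV(D) = D * exp(-r * t_d) = 2.5876 * 0.99721090 = 2.58038292
S_0' = S_0 - PV(D) = 88.9500 - 2.58038292 = 86.36961708
d1 = (ln(S_0'/K) + (r + sigma^2/2)*T) / (sigma*sqrt(T)) = -1.73580011
d2 = d1 - sigma*sqrt(T) = -1.83580011
exp(-rT) = 0.99476376
N(-d1) = 0.95870041; N(-d2) = 0.96680639
P = K * exp(-rT) * N(-d2) - S_0' * N(-d1) = 103.8000 * 0.99476376 * 0.96680639 - 86.36961708 * 0.95870041 = 17.0264

Answer: Price = 17.0264


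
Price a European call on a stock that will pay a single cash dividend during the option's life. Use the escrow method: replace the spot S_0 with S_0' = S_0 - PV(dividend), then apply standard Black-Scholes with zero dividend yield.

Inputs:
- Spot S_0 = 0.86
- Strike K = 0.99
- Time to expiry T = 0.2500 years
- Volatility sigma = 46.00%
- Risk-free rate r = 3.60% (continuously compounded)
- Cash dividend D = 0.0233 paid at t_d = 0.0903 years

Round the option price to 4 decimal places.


Answer: Price = 0.0301

Derivation:
PV(D) = D * exp(-r * t_d) = 0.0233 * 0.99675448 = 0.02322438
S_0' = S_0 - PV(D) = 0.8600 - 0.02322438 = 0.83677562
d1 = (ln(S_0'/K) + (r + sigma^2/2)*T) / (sigma*sqrt(T)) = -0.57695211
d2 = d1 - sigma*sqrt(T) = -0.80695211
exp(-rT) = 0.99104038
N(d1) = 0.28198591; N(d2) = 0.20984704
C = S_0' * N(d1) - K * exp(-rT) * N(d2) = 0.83677562 * 0.28198591 - 0.9900 * 0.99104038 * 0.20984704 = 0.0301


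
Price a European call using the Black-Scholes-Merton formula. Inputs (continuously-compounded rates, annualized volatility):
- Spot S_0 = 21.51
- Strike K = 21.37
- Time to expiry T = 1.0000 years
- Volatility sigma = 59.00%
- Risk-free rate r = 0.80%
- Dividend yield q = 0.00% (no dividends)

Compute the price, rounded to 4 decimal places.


Answer: Price = 5.1111

Derivation:
d1 = (ln(S/K) + (r - q + 0.5*sigma^2) * T) / (sigma * sqrt(T)) = 0.31962690
d2 = d1 - sigma * sqrt(T) = -0.27037310
exp(-rT) = 0.99203191; exp(-qT) = 1.00000000
C = S_0 * exp(-qT) * N(d1) - K * exp(-rT) * N(d2)
N(d1) = 0.62537441; N(d2) = 0.39343662
C = 21.5100 * 1.00000000 * 0.62537441 - 21.3700 * 0.99203191 * 0.39343662 = 5.1111


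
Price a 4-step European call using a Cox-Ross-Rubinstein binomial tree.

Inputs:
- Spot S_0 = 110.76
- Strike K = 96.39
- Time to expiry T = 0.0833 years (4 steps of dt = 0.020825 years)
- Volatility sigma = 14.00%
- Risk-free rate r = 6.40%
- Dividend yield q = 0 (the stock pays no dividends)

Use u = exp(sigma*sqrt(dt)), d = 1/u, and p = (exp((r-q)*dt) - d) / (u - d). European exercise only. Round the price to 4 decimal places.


dt = T/N = 0.020825
u = exp(sigma*sqrt(dt)) = 1.020409; d = 1/u = 0.979999
p = (exp((r-q)*dt) - d) / (u - d) = 0.527954
Discount per step: exp(-r*dt) = 0.998668
Stock lattice S(k, i) with i counting down-moves:
  k=0: S(0,0) = 110.7600
  k=1: S(1,0) = 113.0205; S(1,1) = 108.5447
  k=2: S(2,0) = 115.3271; S(2,1) = 110.7600; S(2,2) = 106.3738
  k=3: S(3,0) = 117.6807; S(3,1) = 113.0205; S(3,2) = 108.5447; S(3,3) = 104.2463
  k=4: S(4,0) = 120.0824; S(4,1) = 115.3271; S(4,2) = 110.7600; S(4,3) = 106.3738; S(4,4) = 102.1613
Terminal payoffs V(N, i) = max(S_T - K, 0):
  V(4,0) = 23.692447; V(4,1) = 18.937065; V(4,2) = 14.370000; V(4,3) = 9.983795; V(4,4) = 5.771289
Backward induction: V(k, i) = exp(-r*dt) * [p * V(k+1, i) + (1-p) * V(k+1, i+1)].
  V(3,0) = exp(-r*dt) * [p*23.692447 + (1-p)*18.937065] = 21.419121
  V(3,1) = exp(-r*dt) * [p*18.937065 + (1-p)*14.370000] = 16.758849
  V(3,2) = exp(-r*dt) * [p*14.370000 + (1-p)*9.983795] = 12.283128
  V(3,3) = exp(-r*dt) * [p*9.983795 + (1-p)*5.771289] = 7.984649
  V(2,0) = exp(-r*dt) * [p*21.419121 + (1-p)*16.758849] = 19.193660
  V(2,1) = exp(-r*dt) * [p*16.758849 + (1-p)*12.283128] = 14.626595
  V(2,2) = exp(-r*dt) * [p*12.283128 + (1-p)*7.984649] = 10.240390
  V(1,0) = exp(-r*dt) * [p*19.193660 + (1-p)*14.626595] = 17.015102
  V(1,1) = exp(-r*dt) * [p*14.626595 + (1-p)*10.240390] = 12.539381
  V(0,0) = exp(-r*dt) * [p*17.015102 + (1-p)*12.539381] = 14.882507

Answer: Price = V(0,0) = 14.8825


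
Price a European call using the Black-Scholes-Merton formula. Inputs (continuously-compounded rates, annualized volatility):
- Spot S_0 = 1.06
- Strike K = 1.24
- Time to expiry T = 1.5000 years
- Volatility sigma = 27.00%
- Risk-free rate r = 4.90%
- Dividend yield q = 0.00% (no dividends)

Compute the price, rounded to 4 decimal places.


Answer: Price = 0.1037

Derivation:
d1 = (ln(S/K) + (r - q + 0.5*sigma^2) * T) / (sigma * sqrt(T)) = -0.08669219
d2 = d1 - sigma * sqrt(T) = -0.41737331
exp(-rT) = 0.92913615; exp(-qT) = 1.00000000
C = S_0 * exp(-qT) * N(d1) - K * exp(-rT) * N(d2)
N(d1) = 0.46545809; N(d2) = 0.33820269
C = 1.0600 * 1.00000000 * 0.46545809 - 1.2400 * 0.92913615 * 0.33820269 = 0.1037


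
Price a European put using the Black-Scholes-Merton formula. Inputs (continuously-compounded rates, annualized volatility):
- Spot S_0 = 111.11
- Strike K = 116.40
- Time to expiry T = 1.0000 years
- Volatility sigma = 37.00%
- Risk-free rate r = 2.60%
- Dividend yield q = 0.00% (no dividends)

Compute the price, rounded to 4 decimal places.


Answer: Price = 17.6530

Derivation:
d1 = (ln(S/K) + (r - q + 0.5*sigma^2) * T) / (sigma * sqrt(T)) = 0.12956261
d2 = d1 - sigma * sqrt(T) = -0.24043739
exp(-rT) = 0.97433509; exp(-qT) = 1.00000000
P = K * exp(-rT) * N(-d2) - S_0 * exp(-qT) * N(-d1)
N(-d1) = 0.44845624; N(-d2) = 0.59500440
P = 116.4000 * 0.97433509 * 0.59500440 - 111.1100 * 1.00000000 * 0.44845624 = 17.6530


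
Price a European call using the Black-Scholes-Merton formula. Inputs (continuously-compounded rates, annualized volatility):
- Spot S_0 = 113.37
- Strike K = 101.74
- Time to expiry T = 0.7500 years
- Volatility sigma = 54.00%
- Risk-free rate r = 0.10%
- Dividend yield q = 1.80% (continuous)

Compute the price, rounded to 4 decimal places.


Answer: Price = 25.2325

Derivation:
d1 = (ln(S/K) + (r - q + 0.5*sigma^2) * T) / (sigma * sqrt(T)) = 0.43800842
d2 = d1 - sigma * sqrt(T) = -0.02964530
exp(-rT) = 0.99925028; exp(-qT) = 0.98659072
C = S_0 * exp(-qT) * N(d1) - K * exp(-rT) * N(d2)
N(d1) = 0.66930991; N(d2) = 0.48817497
C = 113.3700 * 0.98659072 * 0.66930991 - 101.7400 * 0.99925028 * 0.48817497 = 25.2325


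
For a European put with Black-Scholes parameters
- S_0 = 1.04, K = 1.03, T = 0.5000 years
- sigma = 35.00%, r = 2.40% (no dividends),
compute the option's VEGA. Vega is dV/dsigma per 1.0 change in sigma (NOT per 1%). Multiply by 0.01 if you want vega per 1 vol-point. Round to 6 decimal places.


Answer: Vega = 0.286904

Derivation:
d1 = 0.2112710244; d2 = -0.0362163490
phi(d1) = 0.3901374149; exp(-qT) = 1.0000000000; exp(-rT) = 0.9880717129
Vega = S * exp(-qT) * phi(d1) * sqrt(T) = 1.0400 * 1.0000000000 * 0.3901374149 * 0.7071067812 = 0.286904


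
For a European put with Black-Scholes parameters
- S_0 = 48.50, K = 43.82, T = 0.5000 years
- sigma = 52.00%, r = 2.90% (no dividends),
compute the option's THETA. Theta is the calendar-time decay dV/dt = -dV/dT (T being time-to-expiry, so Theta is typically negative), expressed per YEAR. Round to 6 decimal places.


d1 = 0.4992540042; d2 = 0.1315584779
phi(d1) = 0.3521965729; exp(-qT) = 1.0000000000; exp(-rT) = 0.9856046187
Theta = -S*exp(-qT)*phi(d1)*sigma/(2*sqrt(T)) + r*K*exp(-rT)*N(-d2) - q*S*exp(-qT)*N(-d1)
N(-d1) = 0.3088002270; N(-d2) = 0.4476667649; sqrt(T) = 0.7071067812
Term 1 = -48.5000 * 1.0000000000 * 0.3521965729 * 0.5200 / (2 * 0.7071067812) = -6.2808035538
Term 2 = 0.0290 * 43.8200 * 0.9856046187 * 0.4476667649 = 0.5606966410
Term 3 = 0 (no dividend yield, q = 0)
Theta = -6.2808035538 + (0.5606966410) + (0.0000000000) = -5.720107

Answer: Theta = -5.720107


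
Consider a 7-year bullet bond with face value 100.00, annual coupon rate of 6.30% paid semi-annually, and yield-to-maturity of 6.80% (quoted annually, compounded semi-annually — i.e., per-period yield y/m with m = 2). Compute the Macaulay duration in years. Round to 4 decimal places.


Answer: Macaulay duration = 5.7463 years

Derivation:
Coupon per period c = face * coupon_rate / m = 3.150000
Periods per year m = 2; per-period yield y/m = 0.034000
Number of cashflows N = 14
Cashflows (t years, CF_t, discount factor 1/(1+y/m)^(m*t), PV):
  t = 0.5000: CF_t = 3.150000, DF = 0.967118, PV = 3.046422
  t = 1.0000: CF_t = 3.150000, DF = 0.935317, PV = 2.946249
  t = 1.5000: CF_t = 3.150000, DF = 0.904562, PV = 2.849371
  t = 2.0000: CF_t = 3.150000, DF = 0.874818, PV = 2.755678
  t = 2.5000: CF_t = 3.150000, DF = 0.846052, PV = 2.665065
  t = 3.0000: CF_t = 3.150000, DF = 0.818233, PV = 2.577433
  t = 3.5000: CF_t = 3.150000, DF = 0.791327, PV = 2.492681
  t = 4.0000: CF_t = 3.150000, DF = 0.765307, PV = 2.410717
  t = 4.5000: CF_t = 3.150000, DF = 0.740142, PV = 2.331448
  t = 5.0000: CF_t = 3.150000, DF = 0.715805, PV = 2.254785
  t = 5.5000: CF_t = 3.150000, DF = 0.692268, PV = 2.180643
  t = 6.0000: CF_t = 3.150000, DF = 0.669505, PV = 2.108939
  t = 6.5000: CF_t = 3.150000, DF = 0.647490, PV = 2.039593
  t = 7.0000: CF_t = 103.150000, DF = 0.626199, PV = 64.592440
Price P = sum_t PV_t = 97.251464
Macaulay numerator sum_t t * PV_t:
  t * PV_t at t = 0.5000: 1.523211
  t * PV_t at t = 1.0000: 2.946249
  t * PV_t at t = 1.5000: 4.274056
  t * PV_t at t = 2.0000: 5.511355
  t * PV_t at t = 2.5000: 6.662663
  t * PV_t at t = 3.0000: 7.732298
  t * PV_t at t = 3.5000: 8.724385
  t * PV_t at t = 4.0000: 9.642868
  t * PV_t at t = 4.5000: 10.491515
  t * PV_t at t = 5.0000: 11.273926
  t * PV_t at t = 5.5000: 11.993538
  t * PV_t at t = 6.0000: 12.653636
  t * PV_t at t = 6.5000: 13.257356
  t * PV_t at t = 7.0000: 452.147079
Macaulay duration D = (sum_t t * PV_t) / P = 558.834136 / 97.251464 = 5.746280


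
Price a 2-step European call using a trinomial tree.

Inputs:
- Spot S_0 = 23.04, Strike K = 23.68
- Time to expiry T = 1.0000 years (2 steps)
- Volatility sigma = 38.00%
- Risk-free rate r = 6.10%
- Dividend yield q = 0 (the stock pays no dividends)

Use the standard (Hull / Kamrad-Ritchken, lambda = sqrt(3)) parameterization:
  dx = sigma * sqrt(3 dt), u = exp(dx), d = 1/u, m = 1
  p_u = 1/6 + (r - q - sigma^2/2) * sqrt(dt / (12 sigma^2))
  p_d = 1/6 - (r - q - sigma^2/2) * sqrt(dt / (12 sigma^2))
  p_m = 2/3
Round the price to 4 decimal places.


dt = T/N = 0.500000; dx = sigma*sqrt(3*dt) = 0.465403
u = exp(dx) = 1.592656; d = 1/u = 0.627882
p_u = 0.160650, p_m = 0.666667, p_d = 0.172683
Discount per step: exp(-r*dt) = 0.969960
Stock lattice S(k, j) with j the centered position index:
  k=0: S(0,+0) = 23.0400
  k=1: S(1,-1) = 14.4664; S(1,+0) = 23.0400; S(1,+1) = 36.6948
  k=2: S(2,-2) = 9.0832; S(2,-1) = 14.4664; S(2,+0) = 23.0400; S(2,+1) = 36.6948; S(2,+2) = 58.4422
Terminal payoffs V(N, j) = max(S_T - K, 0):
  V(2,-2) = 0.000000; V(2,-1) = 0.000000; V(2,+0) = 0.000000; V(2,+1) = 13.014794; V(2,+2) = 34.762183
Backward induction: V(k, j) = exp(-r*dt) * [p_u * V(k+1, j+1) + p_m * V(k+1, j) + p_d * V(k+1, j-1)]
  V(1,-1) = exp(-r*dt) * [p_u*0.000000 + p_m*0.000000 + p_d*0.000000] = 0.000000
  V(1,+0) = exp(-r*dt) * [p_u*13.014794 + p_m*0.000000 + p_d*0.000000] = 2.028024
  V(1,+1) = exp(-r*dt) * [p_u*34.762183 + p_m*13.014794 + p_d*0.000000] = 13.832690
  V(0,+0) = exp(-r*dt) * [p_u*13.832690 + p_m*2.028024 + p_d*0.000000] = 3.466874

Answer: Price = V(0,0) = 3.4669
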